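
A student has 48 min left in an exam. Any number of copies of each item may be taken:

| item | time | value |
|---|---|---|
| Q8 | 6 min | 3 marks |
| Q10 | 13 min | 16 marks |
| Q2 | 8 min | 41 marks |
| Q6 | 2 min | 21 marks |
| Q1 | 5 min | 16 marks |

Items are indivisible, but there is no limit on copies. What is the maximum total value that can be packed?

Best value-per-unit is Q6 at 21/2, and filling with it alone uses time 24×2=48. No mix of the others beats 24×21 = 504.

504 marks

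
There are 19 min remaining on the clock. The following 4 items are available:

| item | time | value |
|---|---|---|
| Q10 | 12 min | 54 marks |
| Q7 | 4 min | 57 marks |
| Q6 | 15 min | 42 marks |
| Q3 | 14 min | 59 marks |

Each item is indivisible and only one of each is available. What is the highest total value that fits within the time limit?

Check high-value combinations within 19 min:
- Q7+Q3: time 4+14=18, value 57+59=116
- Q10+Q7: time 12+4=16, value 54+57=111
- Q7+Q6: time 4+15=19, value 57+42=99
Best: 116 marks.

116 marks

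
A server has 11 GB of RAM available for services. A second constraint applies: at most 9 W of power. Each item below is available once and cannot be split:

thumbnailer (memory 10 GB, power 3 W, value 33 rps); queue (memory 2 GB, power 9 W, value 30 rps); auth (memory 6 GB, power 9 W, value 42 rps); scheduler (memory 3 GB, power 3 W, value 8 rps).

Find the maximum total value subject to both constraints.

Feasible sets respecting both limits:
- auth: memory 6, power 9, value 42
- thumbnailer: memory 10, power 3, value 33
- queue: memory 2, power 9, value 30
- scheduler: memory 3, power 3, value 8
Best: 42 rps.

42 rps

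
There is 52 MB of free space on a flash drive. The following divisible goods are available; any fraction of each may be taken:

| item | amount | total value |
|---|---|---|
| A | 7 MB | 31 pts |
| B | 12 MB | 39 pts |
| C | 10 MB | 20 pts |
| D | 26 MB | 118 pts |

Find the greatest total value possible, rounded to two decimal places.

202.00

Take in order of value per unit:
- D (118/26 per unit): all 26 → value 118, running total 118.00
- A (31/7 per unit): all 7 → value 31, running total 149.00
- B (39/12 per unit): all 12 → value 39, running total 188.00
- C (20/10 per unit): 7 of 10 → value 7×20/10 = 14.0000, running total 202.00
Total 202.00.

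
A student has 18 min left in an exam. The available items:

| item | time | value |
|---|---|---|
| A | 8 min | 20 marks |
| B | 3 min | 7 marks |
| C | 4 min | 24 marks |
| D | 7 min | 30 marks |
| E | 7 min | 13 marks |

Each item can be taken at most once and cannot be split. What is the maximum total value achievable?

Check high-value combinations within 18 min:
- C+D+E: time 4+7+7=18, value 24+30+13=67
- B+C+D: time 3+4+7=14, value 7+24+30=61
- A+B+D: time 8+3+7=18, value 20+7+30=57
- C+D: time 4+7=11, value 24+30=54
- A+B+C: time 8+3+4=15, value 20+7+24=51
Best: 67 marks.

67 marks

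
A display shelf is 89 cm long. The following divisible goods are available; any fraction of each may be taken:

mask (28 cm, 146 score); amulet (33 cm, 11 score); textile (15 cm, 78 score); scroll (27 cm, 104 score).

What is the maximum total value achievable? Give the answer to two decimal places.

Take in order of value per unit:
- mask (146/28 per unit): all 28 → value 146, running total 146.00
- textile (78/15 per unit): all 15 → value 78, running total 224.00
- scroll (104/27 per unit): all 27 → value 104, running total 328.00
- amulet (11/33 per unit): 19 of 33 → value 19×11/33 = 6.3333, running total 334.33
Total 334.33.

334.33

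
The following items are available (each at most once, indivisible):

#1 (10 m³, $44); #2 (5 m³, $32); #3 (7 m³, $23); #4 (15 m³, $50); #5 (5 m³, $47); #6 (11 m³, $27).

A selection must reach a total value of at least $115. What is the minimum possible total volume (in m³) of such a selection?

20

Subsets with value ≥ 115, sorted by total volume:
- #1+#2+#5: volume 20, value 123
- #2+#4+#5: volume 25, value 129
- #1+#5+#6: volume 26, value 118
Minimum volume: 20 m³.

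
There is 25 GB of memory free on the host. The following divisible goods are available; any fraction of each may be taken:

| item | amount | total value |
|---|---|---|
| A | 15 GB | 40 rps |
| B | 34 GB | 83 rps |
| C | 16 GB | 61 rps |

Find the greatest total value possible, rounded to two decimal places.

Take in order of value per unit:
- C (61/16 per unit): all 16 → value 61, running total 61.00
- A (40/15 per unit): 9 of 15 → value 9×40/15 = 24.0000, running total 85.00
Total 85.00.

85.00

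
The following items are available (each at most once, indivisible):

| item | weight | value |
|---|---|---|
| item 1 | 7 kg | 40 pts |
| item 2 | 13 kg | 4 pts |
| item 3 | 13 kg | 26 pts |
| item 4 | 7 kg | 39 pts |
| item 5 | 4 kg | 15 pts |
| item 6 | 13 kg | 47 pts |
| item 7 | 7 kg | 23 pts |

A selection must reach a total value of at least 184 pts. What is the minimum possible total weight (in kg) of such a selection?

Subsets with value ≥ 184, sorted by total weight:
- item 1+item 3+item 4+item 5+item 6+item 7: weight 51, value 190
- item 1+item 2+item 3+item 4+item 5+item 6+item 7: weight 64, value 194
Minimum weight: 51 kg.

51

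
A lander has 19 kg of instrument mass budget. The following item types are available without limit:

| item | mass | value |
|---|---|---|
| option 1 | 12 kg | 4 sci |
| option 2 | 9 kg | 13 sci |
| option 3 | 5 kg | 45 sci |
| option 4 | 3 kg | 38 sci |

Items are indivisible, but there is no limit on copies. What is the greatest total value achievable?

228 sci

Best value-per-unit is option 4 at 38/3, and filling with it alone uses mass 6×3=18. No mix of the others beats 6×38 = 228.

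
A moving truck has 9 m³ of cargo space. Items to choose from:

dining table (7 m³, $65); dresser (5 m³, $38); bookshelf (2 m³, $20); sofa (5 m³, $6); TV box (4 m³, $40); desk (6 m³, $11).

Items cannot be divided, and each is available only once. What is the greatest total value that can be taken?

Check high-value combinations within 9 m³:
- dining table+bookshelf: volume 7+2=9, value 65+20=85
- dresser+TV box: volume 5+4=9, value 38+40=78
- dining table: volume 7, value 65
- bookshelf+TV box: volume 2+4=6, value 20+40=60
- dresser+bookshelf: volume 5+2=7, value 38+20=58
Best: $85.

$85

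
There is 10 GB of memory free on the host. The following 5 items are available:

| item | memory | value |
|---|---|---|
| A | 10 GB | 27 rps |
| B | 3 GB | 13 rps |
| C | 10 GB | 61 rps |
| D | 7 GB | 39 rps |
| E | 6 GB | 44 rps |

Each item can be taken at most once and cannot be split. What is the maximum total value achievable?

Check high-value combinations within 10 GB:
- C: memory 10, value 61
- B+E: memory 3+6=9, value 13+44=57
- B+D: memory 3+7=10, value 13+39=52
- E: memory 6, value 44
- D: memory 7, value 39
Best: 61 rps.

61 rps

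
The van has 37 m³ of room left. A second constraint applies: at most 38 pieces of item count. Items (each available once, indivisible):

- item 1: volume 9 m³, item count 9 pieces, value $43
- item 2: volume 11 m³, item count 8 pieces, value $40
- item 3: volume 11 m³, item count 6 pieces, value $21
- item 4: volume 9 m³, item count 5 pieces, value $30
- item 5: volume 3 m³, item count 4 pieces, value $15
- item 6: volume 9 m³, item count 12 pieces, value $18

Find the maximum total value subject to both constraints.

Feasible sets respecting both limits:
- item 1+item 2+item 4+item 5: volume 32, item count 26, value 128
- item 1+item 2+item 3+item 5: volume 34, item count 27, value 119
- item 1+item 2+item 5+item 6: volume 32, item count 33, value 116
- item 1+item 2+item 4: volume 29, item count 22, value 113
Best: $128.

$128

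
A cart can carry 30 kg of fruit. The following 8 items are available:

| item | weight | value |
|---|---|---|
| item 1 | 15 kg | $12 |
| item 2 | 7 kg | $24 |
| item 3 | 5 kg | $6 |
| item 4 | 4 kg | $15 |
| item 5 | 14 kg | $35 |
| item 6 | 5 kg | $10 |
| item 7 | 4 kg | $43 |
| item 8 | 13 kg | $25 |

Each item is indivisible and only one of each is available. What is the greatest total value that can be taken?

This is a 0/1 knapsack; check combinations near the capacity.
- item 2+item 4+item 5+item 7: weight 7+4+14+4=29, value 24+15+35+43=117
- item 2+item 5+item 6+item 7: weight 7+14+5+4=30, value 24+35+10+43=112
- item 2+item 3+item 5+item 7: weight 7+5+14+4=30, value 24+6+35+43=108
- item 2+item 4+item 7+item 8: weight 7+4+4+13=28, value 24+15+43+25=107
Best: $117.

$117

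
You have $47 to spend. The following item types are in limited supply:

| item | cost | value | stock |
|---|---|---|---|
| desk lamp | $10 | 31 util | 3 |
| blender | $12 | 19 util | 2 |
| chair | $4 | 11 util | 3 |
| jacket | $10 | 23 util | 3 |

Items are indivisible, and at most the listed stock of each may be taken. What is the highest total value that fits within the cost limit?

127 util

Top feasible selections:
- 3×desk lamp + 1×chair + 1×jacket: cost 44, value 127
- 3×desk lamp + 3×chair: cost 42, value 126
- 3×desk lamp + 1×blender + 1×chair: cost 46, value 123
- 2×desk lamp + 1×chair + 2×jacket: cost 44, value 119
Best: 127 util.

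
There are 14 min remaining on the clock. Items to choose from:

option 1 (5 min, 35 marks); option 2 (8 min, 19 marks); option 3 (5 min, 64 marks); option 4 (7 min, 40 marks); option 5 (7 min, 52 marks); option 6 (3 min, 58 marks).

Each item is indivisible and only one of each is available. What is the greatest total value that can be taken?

157 marks

Check high-value combinations within 14 min:
- option 1+option 3+option 6: time 5+5+3=13, value 35+64+58=157
- option 3+option 6: time 5+3=8, value 64+58=122
- option 3+option 5: time 5+7=12, value 64+52=116
- option 5+option 6: time 7+3=10, value 52+58=110
- option 3+option 4: time 5+7=12, value 64+40=104
Best: 157 marks.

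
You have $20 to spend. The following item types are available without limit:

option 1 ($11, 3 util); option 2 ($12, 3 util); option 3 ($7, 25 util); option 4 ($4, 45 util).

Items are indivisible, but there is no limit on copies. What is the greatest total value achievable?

Best value-per-unit is option 4 at 45/4, and filling with it alone uses cost 5×4=20. No mix of the others beats 5×45 = 225.

225 util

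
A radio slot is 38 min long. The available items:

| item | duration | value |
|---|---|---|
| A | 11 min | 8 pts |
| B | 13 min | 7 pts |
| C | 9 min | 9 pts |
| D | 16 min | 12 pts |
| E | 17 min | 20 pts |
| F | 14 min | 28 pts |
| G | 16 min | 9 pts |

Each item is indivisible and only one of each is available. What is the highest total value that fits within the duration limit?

48 pts

Check high-value combinations within 38 min:
- E+F: duration 17+14=31, value 20+28=48
- A+C+F: duration 11+9+14=34, value 8+9+28=45
- B+C+F: duration 13+9+14=36, value 7+9+28=44
- A+B+F: duration 11+13+14=38, value 8+7+28=43
Best: 48 pts.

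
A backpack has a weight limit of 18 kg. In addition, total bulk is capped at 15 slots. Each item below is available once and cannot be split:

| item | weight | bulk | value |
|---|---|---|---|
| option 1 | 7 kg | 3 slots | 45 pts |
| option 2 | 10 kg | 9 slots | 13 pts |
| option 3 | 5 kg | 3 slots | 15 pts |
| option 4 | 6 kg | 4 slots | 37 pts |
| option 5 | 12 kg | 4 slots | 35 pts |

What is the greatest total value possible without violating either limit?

97 pts

Feasible sets respecting both limits:
- option 1+option 3+option 4: weight 18, bulk 10, value 97
- option 1+option 4: weight 13, bulk 7, value 82
- option 4+option 5: weight 18, bulk 8, value 72
- option 1+option 3: weight 12, bulk 6, value 60
Best: 97 pts.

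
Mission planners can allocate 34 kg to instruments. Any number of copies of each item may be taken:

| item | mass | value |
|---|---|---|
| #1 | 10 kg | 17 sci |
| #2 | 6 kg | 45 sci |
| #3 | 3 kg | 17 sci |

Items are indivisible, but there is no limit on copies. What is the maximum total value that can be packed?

Best value-per-unit is #2 at 45/6; filling with it alone gives 5×45 = 225.
Optimal mix: 5×#2 + 1×#3 → mass 33, value 242.

242 sci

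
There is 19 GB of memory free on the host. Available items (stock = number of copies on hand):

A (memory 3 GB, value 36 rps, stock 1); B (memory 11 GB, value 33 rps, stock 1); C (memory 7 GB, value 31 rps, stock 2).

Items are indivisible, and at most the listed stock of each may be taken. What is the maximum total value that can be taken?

Best selections within memory 19 and stock limits:
- 1×A + 2×C: memory 17, value 98
- 1×A + 1×B: memory 14, value 69
- 1×A + 1×C: memory 10, value 67
- 1×B + 1×C: memory 18, value 64
Best: 98 rps.

98 rps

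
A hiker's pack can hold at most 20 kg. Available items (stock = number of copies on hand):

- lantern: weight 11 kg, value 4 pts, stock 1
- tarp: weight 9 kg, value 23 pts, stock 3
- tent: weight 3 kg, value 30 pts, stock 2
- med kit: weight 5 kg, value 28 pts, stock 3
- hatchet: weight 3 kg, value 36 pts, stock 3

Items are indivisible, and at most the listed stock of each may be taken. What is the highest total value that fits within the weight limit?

196 pts

Best selections within weight 20 and stock limits:
- 2×tent + 1×med kit + 3×hatchet: weight 20, value 196
- 2×tent + 3×hatchet: weight 15, value 168
Best: 196 pts.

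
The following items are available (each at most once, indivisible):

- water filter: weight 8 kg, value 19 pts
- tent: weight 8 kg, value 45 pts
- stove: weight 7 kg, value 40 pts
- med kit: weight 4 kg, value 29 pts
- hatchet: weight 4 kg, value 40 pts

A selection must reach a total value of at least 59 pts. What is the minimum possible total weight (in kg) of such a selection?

8

Subsets with value ≥ 59, sorted by total weight:
- med kit+hatchet: weight 8, value 69
- stove+hatchet: weight 11, value 80
Minimum weight: 8 kg.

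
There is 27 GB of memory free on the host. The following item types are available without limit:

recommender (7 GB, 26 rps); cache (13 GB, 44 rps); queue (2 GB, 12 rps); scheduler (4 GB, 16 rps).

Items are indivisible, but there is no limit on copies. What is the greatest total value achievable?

Best value-per-unit is queue at 12/2, and filling with it alone uses memory 13×2=26. No mix of the others beats 13×12 = 156.

156 rps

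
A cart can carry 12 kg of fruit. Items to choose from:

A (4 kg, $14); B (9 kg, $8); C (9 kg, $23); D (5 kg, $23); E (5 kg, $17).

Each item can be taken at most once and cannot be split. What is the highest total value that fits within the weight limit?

$40

Check high-value combinations within 12 kg:
- D+E: weight 5+5=10, value 23+17=40
- A+D: weight 4+5=9, value 14+23=37
- A+E: weight 4+5=9, value 14+17=31
- D: weight 5, value 23
- C: weight 9, value 23
Best: $40.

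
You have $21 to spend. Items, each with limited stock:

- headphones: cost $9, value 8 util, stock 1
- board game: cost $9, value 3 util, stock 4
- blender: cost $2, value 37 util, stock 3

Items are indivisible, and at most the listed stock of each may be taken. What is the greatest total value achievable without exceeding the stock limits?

Best selections within cost 21 and stock limits:
- 1×headphones + 3×blender: cost 15, value 119
- 1×board game + 3×blender: cost 15, value 114
- 3×blender: cost 6, value 111
Best: 119 util.

119 util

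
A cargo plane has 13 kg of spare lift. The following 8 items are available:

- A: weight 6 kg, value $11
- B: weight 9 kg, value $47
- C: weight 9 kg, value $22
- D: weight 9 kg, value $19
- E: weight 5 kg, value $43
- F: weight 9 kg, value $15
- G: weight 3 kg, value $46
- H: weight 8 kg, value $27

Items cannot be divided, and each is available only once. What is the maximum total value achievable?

$93

Check high-value combinations within 13 kg:
- B+G: weight 9+3=12, value 47+46=93
- E+G: weight 5+3=8, value 43+46=89
- G+H: weight 3+8=11, value 46+27=73
Best: $93.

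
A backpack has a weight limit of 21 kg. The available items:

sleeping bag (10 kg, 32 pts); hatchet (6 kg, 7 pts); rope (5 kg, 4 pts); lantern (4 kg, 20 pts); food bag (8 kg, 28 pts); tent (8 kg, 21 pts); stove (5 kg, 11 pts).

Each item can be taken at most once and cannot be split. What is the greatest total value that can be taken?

69 pts

Check high-value combinations within 21 kg:
- lantern+food bag+tent: weight 4+8+8=20, value 20+28+21=69
- sleeping bag+lantern+stove: weight 10+4+5=19, value 32+20+11=63
- sleeping bag+food bag: weight 10+8=18, value 32+28=60
- food bag+tent+stove: weight 8+8+5=21, value 28+21+11=60
- lantern+food bag+stove: weight 4+8+5=17, value 20+28+11=59
Best: 69 pts.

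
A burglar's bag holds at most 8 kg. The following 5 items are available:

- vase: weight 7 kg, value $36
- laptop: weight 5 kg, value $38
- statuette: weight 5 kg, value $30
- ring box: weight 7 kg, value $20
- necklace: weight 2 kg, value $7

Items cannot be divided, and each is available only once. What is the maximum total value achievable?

Check high-value combinations within 8 kg:
- laptop+necklace: weight 5+2=7, value 38+7=45
- laptop: weight 5, value 38
- statuette+necklace: weight 5+2=7, value 30+7=37
Best: $45.

$45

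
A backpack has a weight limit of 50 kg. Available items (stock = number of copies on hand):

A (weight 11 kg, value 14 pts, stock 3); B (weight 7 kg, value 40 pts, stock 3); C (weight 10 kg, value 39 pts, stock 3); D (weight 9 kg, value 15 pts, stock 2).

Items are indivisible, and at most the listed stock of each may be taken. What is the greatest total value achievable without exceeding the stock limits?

Top feasible selections:
- 3×B + 2×C + 1×D: weight 50, value 213
- 3×B + 2×C: weight 41, value 198
Best: 213 pts.

213 pts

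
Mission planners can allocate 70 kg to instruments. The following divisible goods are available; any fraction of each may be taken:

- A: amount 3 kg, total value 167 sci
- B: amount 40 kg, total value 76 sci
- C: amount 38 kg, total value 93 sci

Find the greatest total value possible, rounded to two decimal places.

315.10

Take in order of value per unit:
- A (167/3 per unit): all 3 → value 167, running total 167.00
- C (93/38 per unit): all 38 → value 93, running total 260.00
- B (76/40 per unit): 29 of 40 → value 29×76/40 = 55.1000, running total 315.10
Total 315.10.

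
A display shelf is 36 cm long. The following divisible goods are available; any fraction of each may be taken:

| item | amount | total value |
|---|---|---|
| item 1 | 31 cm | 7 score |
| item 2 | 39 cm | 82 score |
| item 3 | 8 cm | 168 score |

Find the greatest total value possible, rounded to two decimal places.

226.87

Take in order of value per unit:
- item 3 (168/8 per unit): all 8 → value 168, running total 168.00
- item 2 (82/39 per unit): 28 of 39 → value 28×82/39 = 58.8718, running total 226.87
Total 226.87.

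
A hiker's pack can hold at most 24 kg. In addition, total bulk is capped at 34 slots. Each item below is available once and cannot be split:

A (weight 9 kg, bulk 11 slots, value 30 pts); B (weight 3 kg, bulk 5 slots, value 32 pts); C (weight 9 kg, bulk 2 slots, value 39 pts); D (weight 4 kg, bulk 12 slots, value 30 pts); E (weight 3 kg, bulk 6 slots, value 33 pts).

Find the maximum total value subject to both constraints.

Feasible sets respecting both limits:
- A+B+C+E: weight 24, bulk 24, value 134
- B+C+D+E: weight 19, bulk 25, value 134
- A+B+D+E: weight 19, bulk 34, value 125
- B+C+E: weight 15, bulk 13, value 104
Best: 134 pts.

134 pts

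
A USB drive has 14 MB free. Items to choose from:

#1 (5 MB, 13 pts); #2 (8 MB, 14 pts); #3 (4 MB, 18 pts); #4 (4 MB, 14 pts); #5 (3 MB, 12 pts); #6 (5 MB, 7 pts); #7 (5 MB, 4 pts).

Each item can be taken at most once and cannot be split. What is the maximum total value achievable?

Check high-value combinations within 14 MB:
- #1+#3+#4: size 5+4+4=13, value 13+18+14=45
- #3+#4+#5: size 4+4+3=11, value 18+14+12=44
- #1+#3+#5: size 5+4+3=12, value 13+18+12=43
- #1+#4+#5: size 5+4+3=12, value 13+14+12=39
- #3+#4+#6: size 4+4+5=13, value 18+14+7=39
Best: 45 pts.

45 pts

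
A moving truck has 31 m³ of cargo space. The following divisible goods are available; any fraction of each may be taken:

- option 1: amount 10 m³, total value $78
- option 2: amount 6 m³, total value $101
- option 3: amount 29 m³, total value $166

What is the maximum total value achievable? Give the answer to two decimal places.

Take in order of value per unit:
- option 2 (101/6 per unit): all 6 → value 101, running total 101.00
- option 1 (78/10 per unit): all 10 → value 78, running total 179.00
- option 3 (166/29 per unit): 15 of 29 → value 15×166/29 = 85.8621, running total 264.86
Total 264.86.

264.86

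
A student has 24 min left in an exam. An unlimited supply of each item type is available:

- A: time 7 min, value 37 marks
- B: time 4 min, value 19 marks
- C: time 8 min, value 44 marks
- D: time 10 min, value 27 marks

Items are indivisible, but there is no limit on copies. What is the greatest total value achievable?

132 marks

Best value-per-unit is C at 44/8, and filling with it alone uses time 3×8=24. No mix of the others beats 3×44 = 132.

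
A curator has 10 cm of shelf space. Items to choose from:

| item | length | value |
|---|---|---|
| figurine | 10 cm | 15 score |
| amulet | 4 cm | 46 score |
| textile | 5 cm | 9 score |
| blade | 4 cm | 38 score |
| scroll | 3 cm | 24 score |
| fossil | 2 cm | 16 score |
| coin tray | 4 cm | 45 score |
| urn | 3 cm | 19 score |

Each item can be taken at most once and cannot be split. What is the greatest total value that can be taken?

Check high-value combinations within 10 cm:
- amulet+fossil+coin tray: length 4+2+4=10, value 46+16+45=107
- amulet+blade+fossil: length 4+4+2=10, value 46+38+16=100
- blade+fossil+coin tray: length 4+2+4=10, value 38+16+45=99
- amulet+coin tray: length 4+4=8, value 46+45=91
Best: 107 score.

107 score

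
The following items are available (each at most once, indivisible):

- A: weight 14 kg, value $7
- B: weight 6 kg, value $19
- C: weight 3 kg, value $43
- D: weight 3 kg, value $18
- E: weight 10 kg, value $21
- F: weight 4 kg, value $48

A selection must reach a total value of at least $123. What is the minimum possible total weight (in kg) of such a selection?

Subsets with value ≥ 123, sorted by total weight:
- B+C+D+F: weight 16, value 128
- C+D+E+F: weight 20, value 130
- B+C+E+F: weight 23, value 131
- B+C+D+E+F: weight 26, value 149
Minimum weight: 16 kg.

16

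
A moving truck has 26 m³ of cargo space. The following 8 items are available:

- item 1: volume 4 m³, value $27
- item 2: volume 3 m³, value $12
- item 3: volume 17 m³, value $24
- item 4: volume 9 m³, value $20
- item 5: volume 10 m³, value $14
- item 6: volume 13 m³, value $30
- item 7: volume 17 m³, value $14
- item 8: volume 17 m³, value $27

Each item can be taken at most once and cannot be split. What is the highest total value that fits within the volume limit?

Check high-value combinations within 26 m³:
- item 1+item 4+item 6: volume 4+9+13=26, value 27+20+30=77
- item 1+item 2+item 4+item 5: volume 4+3+9+10=26, value 27+12+20+14=73
- item 1+item 2+item 6: volume 4+3+13=20, value 27+12+30=69
Best: $77.

$77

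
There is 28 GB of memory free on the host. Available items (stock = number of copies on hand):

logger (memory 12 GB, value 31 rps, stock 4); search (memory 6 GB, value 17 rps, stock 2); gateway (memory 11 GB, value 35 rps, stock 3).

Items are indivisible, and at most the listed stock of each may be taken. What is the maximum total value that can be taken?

Top feasible selections:
- 1×search + 2×gateway: memory 28, value 87
- 2×gateway: memory 22, value 70
- 2×search + 1×gateway: memory 23, value 69
Best: 87 rps.

87 rps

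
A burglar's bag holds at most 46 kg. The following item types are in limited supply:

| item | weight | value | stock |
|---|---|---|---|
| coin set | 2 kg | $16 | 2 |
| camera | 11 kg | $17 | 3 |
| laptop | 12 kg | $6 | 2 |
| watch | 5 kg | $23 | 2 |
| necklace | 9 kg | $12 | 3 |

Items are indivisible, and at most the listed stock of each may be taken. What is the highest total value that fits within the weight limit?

$124

Top feasible selections:
- 2×coin set + 2×camera + 2×watch + 1×necklace: weight 45, value 124
- 2×coin set + 1×camera + 2×watch + 2×necklace: weight 43, value 119
- 2×coin set + 2×watch + 3×necklace: weight 41, value 114
- 1×coin set + 3×camera + 2×watch: weight 45, value 113
Best: $124.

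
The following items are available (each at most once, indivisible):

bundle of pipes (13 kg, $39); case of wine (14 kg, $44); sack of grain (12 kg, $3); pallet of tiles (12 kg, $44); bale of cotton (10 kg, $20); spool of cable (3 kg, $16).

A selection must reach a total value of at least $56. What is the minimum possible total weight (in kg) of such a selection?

15

Subsets with value ≥ 56, sorted by total weight:
- pallet of tiles+spool of cable: weight 15, value 60
- case of wine+spool of cable: weight 17, value 60
Minimum weight: 15 kg.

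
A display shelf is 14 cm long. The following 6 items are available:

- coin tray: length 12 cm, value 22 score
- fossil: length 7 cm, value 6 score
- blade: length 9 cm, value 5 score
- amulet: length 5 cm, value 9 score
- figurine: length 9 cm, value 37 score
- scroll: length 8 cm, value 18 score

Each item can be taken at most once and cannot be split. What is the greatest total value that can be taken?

Check high-value combinations within 14 cm:
- amulet+figurine: length 5+9=14, value 9+37=46
- figurine: length 9, value 37
- amulet+scroll: length 5+8=13, value 9+18=27
- coin tray: length 12, value 22
Best: 46 score.

46 score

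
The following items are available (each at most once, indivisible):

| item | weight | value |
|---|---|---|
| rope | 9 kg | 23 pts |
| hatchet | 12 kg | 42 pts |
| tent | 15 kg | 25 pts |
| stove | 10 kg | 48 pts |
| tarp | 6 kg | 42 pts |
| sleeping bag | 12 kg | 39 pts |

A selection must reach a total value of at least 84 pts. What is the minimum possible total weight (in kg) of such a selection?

Subsets with value ≥ 84, sorted by total weight:
- stove+tarp: weight 16, value 90
- hatchet+tarp: weight 18, value 84
- hatchet+stove: weight 22, value 90
Minimum weight: 16 kg.

16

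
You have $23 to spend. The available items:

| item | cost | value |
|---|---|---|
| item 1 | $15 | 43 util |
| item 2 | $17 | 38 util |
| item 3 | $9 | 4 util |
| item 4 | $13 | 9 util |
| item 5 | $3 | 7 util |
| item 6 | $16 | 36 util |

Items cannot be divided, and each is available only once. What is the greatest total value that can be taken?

This is a 0/1 knapsack; check combinations near the capacity.
- item 1+item 5: cost 15+3=18, value 43+7=50
- item 2+item 5: cost 17+3=20, value 38+7=45
- item 1: cost 15, value 43
- item 5+item 6: cost 3+16=19, value 7+36=43
Best: 50 util.

50 util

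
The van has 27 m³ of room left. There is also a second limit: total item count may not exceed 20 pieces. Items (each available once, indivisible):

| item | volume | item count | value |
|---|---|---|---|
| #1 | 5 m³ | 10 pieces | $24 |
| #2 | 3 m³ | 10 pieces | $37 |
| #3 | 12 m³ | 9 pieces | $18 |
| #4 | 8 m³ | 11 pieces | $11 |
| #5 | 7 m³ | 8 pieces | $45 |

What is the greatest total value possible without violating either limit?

$82

Feasible sets respecting both limits:
- #2+#5: volume 10, item count 18, value 82
- #1+#5: volume 12, item count 18, value 69
- #3+#5: volume 19, item count 17, value 63
- #1+#2: volume 8, item count 20, value 61
Best: $82.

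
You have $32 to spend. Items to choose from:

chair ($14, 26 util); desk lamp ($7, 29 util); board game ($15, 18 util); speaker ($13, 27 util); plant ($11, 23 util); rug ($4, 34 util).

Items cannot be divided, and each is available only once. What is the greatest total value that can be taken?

Check high-value combinations within $32:
- desk lamp+speaker+rug: cost 7+13+4=24, value 29+27+34=90
- chair+desk lamp+rug: cost 14+7+4=25, value 26+29+34=89
- chair+speaker+rug: cost 14+13+4=31, value 26+27+34=87
- desk lamp+plant+rug: cost 7+11+4=22, value 29+23+34=86
- speaker+plant+rug: cost 13+11+4=28, value 27+23+34=84
Best: 90 util.

90 util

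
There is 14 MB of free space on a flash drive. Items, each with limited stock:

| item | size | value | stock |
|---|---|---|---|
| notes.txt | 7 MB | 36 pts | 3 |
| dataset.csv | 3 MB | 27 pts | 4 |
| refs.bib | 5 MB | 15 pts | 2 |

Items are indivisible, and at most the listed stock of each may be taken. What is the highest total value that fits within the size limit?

Top feasible selections:
- 4×dataset.csv: size 12, value 108
- 3×dataset.csv + 1×refs.bib: size 14, value 96
- 1×notes.txt + 2×dataset.csv: size 13, value 90
- 3×dataset.csv: size 9, value 81
Best: 108 pts.

108 pts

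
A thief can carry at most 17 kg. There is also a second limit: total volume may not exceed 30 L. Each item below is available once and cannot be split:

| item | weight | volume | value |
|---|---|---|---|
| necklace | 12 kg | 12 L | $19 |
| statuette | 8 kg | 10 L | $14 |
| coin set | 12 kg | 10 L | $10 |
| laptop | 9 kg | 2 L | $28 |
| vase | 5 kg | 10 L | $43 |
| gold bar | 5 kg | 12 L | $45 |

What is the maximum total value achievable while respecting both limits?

Feasible sets respecting both limits:
- vase+gold bar: weight 10, volume 22, value 88
- laptop+gold bar: weight 14, volume 14, value 73
- laptop+vase: weight 14, volume 12, value 71
Best: $88.

$88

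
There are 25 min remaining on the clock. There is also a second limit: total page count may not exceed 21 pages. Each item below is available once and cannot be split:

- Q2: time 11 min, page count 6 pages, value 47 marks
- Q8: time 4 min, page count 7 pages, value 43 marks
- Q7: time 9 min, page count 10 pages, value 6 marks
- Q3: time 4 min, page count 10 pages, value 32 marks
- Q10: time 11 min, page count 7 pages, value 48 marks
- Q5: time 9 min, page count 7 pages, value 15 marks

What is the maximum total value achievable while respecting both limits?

106 marks

Feasible sets respecting both limits:
- Q8+Q10+Q5: time 24, page count 21, value 106
- Q2+Q8+Q5: time 24, page count 20, value 105
- Q2+Q10: time 22, page count 13, value 95
Best: 106 marks.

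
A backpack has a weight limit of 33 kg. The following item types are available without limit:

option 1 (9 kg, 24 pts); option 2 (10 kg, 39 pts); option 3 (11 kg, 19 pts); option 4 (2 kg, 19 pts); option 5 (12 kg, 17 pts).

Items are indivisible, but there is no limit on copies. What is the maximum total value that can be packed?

Best value-per-unit is option 4 at 19/2, and filling with it alone uses weight 16×2=32. No mix of the others beats 16×19 = 304.

304 pts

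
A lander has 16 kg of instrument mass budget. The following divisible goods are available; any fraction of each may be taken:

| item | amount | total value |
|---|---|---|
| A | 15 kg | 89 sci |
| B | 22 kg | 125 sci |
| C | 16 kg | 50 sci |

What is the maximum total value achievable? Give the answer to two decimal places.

Take in order of value per unit:
- A (89/15 per unit): all 15 → value 89, running total 89.00
- B (125/22 per unit): 1 of 22 → value 1×125/22 = 5.6818, running total 94.68
Total 94.68.

94.68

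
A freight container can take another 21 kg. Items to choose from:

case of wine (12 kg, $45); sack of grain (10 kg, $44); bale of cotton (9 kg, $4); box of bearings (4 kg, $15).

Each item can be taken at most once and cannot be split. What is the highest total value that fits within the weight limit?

Check high-value combinations within 21 kg:
- case of wine+box of bearings: weight 12+4=16, value 45+15=60
- sack of grain+box of bearings: weight 10+4=14, value 44+15=59
- case of wine+bale of cotton: weight 12+9=21, value 45+4=49
- sack of grain+bale of cotton: weight 10+9=19, value 44+4=48
- case of wine: weight 12, value 45
Best: $60.

$60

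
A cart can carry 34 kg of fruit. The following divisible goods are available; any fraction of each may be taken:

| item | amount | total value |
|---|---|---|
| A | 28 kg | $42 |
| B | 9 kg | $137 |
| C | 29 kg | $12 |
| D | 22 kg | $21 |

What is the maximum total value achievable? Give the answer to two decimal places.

Take in order of value per unit:
- B (137/9 per unit): all 9 → value 137, running total 137.00
- A (42/28 per unit): 25 of 28 → value 25×42/28 = 37.5000, running total 174.50
Total 174.50.

174.50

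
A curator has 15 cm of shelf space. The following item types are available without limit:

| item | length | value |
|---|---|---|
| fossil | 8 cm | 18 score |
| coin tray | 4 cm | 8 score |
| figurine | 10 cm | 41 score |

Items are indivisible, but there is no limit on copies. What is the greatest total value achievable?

Best value-per-unit is figurine at 41/10; filling with it alone gives 1×41 = 41.
Optimal mix: 1×coin tray + 1×figurine → length 14, value 49.

49 score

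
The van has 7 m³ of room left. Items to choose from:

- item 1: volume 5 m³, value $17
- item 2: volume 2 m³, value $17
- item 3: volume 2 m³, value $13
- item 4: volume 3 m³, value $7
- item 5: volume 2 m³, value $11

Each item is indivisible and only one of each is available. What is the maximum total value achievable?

Check high-value combinations within 7 m³:
- item 2+item 3+item 5: volume 2+2+2=6, value 17+13+11=41
- item 2+item 3+item 4: volume 2+2+3=7, value 17+13+7=37
- item 2+item 4+item 5: volume 2+3+2=7, value 17+7+11=35
- item 1+item 2: volume 5+2=7, value 17+17=34
Best: $41.

$41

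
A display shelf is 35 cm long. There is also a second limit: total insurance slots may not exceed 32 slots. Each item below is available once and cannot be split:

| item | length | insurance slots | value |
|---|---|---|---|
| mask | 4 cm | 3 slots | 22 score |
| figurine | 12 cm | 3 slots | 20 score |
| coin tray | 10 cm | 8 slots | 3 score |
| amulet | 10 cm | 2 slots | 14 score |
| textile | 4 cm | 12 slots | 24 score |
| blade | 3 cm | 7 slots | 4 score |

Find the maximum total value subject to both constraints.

Feasible sets respecting both limits:
- mask+figurine+amulet+textile+blade: length 33, insurance slots 27, value 84
- mask+figurine+amulet+textile: length 30, insurance slots 20, value 80
- mask+figurine+textile+blade: length 23, insurance slots 25, value 70
- mask+figurine+coin tray+textile: length 30, insurance slots 26, value 69
Best: 84 score.

84 score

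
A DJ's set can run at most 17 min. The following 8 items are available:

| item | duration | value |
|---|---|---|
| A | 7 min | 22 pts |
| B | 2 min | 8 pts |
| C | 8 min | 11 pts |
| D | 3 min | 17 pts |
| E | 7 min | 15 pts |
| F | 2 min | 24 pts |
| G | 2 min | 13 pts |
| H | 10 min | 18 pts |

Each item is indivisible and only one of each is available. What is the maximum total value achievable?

84 pts

Check high-value combinations within 17 min:
- A+B+D+F+G: duration 7+2+3+2+2=16, value 22+8+17+24+13=84
- B+D+E+F+G: duration 2+3+7+2+2=16, value 8+17+15+24+13=77
- A+D+F+G: duration 7+3+2+2=14, value 22+17+24+13=76
Best: 84 pts.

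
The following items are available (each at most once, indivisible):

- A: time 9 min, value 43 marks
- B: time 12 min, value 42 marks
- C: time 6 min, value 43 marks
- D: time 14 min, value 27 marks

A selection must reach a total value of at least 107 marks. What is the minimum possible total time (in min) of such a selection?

Subsets with value ≥ 107, sorted by total time:
- A+B+C: time 27, value 128
- A+C+D: time 29, value 113
- B+C+D: time 32, value 112
Minimum time: 27 min.

27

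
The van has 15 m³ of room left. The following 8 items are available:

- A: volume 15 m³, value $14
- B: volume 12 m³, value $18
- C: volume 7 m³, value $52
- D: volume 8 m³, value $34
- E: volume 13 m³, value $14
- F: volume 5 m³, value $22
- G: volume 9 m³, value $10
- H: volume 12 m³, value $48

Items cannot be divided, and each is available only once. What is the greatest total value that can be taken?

Check high-value combinations within 15 m³:
- C+D: volume 7+8=15, value 52+34=86
- C+F: volume 7+5=12, value 52+22=74
- D+F: volume 8+5=13, value 34+22=56
- C: volume 7, value 52
- H: volume 12, value 48
Best: $86.

$86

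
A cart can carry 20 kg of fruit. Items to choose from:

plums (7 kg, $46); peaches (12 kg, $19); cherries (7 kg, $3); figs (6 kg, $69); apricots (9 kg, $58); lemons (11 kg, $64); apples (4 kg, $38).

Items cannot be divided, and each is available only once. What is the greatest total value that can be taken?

$165

Check high-value combinations within 20 kg:
- figs+apricots+apples: weight 6+9+4=19, value 69+58+38=165
- plums+figs+apples: weight 7+6+4=17, value 46+69+38=153
- plums+apricots+apples: weight 7+9+4=20, value 46+58+38=142
- figs+lemons: weight 6+11=17, value 69+64=133
Best: $165.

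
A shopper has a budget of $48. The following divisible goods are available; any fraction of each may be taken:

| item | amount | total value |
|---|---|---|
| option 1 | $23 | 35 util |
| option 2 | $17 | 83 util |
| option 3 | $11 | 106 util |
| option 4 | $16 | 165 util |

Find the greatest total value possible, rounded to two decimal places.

360.09

Take in order of value per unit:
- option 4 (165/16 per unit): all 16 → value 165, running total 165.00
- option 3 (106/11 per unit): all 11 → value 106, running total 271.00
- option 2 (83/17 per unit): all 17 → value 83, running total 354.00
- option 1 (35/23 per unit): 4 of 23 → value 4×35/23 = 6.0870, running total 360.09
Total 360.09.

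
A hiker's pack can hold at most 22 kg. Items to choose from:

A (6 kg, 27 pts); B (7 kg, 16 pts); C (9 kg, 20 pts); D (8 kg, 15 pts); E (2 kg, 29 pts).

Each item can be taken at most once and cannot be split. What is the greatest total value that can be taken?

76 pts

Check high-value combinations within 22 kg:
- A+C+E: weight 6+9+2=17, value 27+20+29=76
- A+B+E: weight 6+7+2=15, value 27+16+29=72
- A+D+E: weight 6+8+2=16, value 27+15+29=71
- B+C+E: weight 7+9+2=18, value 16+20+29=65
- C+D+E: weight 9+8+2=19, value 20+15+29=64
Best: 76 pts.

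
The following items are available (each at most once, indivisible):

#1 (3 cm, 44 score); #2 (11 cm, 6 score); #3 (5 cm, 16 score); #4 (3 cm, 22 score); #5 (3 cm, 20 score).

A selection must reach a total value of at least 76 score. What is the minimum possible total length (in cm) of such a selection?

Subsets with value ≥ 76, sorted by total length:
- #1+#4+#5: length 9, value 86
- #1+#3+#4: length 11, value 82
Minimum length: 9 cm.

9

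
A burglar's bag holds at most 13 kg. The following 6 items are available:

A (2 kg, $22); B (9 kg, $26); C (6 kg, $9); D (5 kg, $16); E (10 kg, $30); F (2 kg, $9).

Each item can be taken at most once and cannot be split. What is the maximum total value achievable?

$57

Check high-value combinations within 13 kg:
- A+B+F: weight 2+9+2=13, value 22+26+9=57
- A+E: weight 2+10=12, value 22+30=52
- A+B: weight 2+9=11, value 22+26=48
- A+D+F: weight 2+5+2=9, value 22+16+9=47
- A+C+D: weight 2+6+5=13, value 22+9+16=47
Best: $57.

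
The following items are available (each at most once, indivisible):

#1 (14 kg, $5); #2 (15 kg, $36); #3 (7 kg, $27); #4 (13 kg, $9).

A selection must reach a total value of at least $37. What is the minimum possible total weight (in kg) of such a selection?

22

Subsets with value ≥ 37, sorted by total weight:
- #2+#3: weight 22, value 63
- #2+#4: weight 28, value 45
- #1+#2: weight 29, value 41
- #1+#3+#4: weight 34, value 41
Minimum weight: 22 kg.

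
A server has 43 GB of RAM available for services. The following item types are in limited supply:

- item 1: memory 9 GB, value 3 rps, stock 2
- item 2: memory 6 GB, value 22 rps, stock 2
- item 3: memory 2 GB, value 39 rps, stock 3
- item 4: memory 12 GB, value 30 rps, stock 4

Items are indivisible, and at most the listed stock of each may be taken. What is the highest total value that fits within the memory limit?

Best selections within memory 43 and stock limits:
- 2×item 2 + 3×item 3 + 2×item 4: memory 42, value 221
- 3×item 3 + 3×item 4: memory 42, value 207
- 1×item 2 + 3×item 3 + 2×item 4: memory 36, value 199
- 1×item 1 + 2×item 2 + 3×item 3 + 1×item 4: memory 39, value 194
Best: 221 rps.

221 rps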